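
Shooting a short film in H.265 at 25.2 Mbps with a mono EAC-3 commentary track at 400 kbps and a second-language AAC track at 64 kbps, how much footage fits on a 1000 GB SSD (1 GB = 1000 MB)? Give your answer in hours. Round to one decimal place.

Audio total: 400 + 64 = 464 kbps = 0.464 Mbps.
Total bitrate: 25.2 + 0.464 = 25.664 Mbps.
Capacity: 1000 GB = 8,000,000 Mb.
Recording time: 8,000,000 / 25.664 = 311,721 s ≈ 86.6 hours.

86.6 hours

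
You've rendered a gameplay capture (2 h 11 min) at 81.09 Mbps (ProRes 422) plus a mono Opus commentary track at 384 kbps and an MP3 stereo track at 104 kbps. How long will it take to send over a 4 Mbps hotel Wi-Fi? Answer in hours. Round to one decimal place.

2 h 11 min = 131 min = 7860 s
Audio total: 384 + 104 = 488 kbps = 0.488 Mbps.
Total bitrate: 81.578 Mbps.
File: 81.578 Mbps × 7860 s = 641203.1 Mb.
At 4 Mbps: 641203.1 / 4 = 160300.8 s ≈ 44.5 hours.

44.5 hours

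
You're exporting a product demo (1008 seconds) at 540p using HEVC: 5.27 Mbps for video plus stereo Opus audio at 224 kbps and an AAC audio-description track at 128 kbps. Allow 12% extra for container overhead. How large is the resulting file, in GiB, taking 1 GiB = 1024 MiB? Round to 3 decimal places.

Audio total: 224 + 128 = 352 kbps = 0.352 Mbps.
Total bitrate: 5.27 + 0.352 = 5.622 Mbps.
Stream data: 5.622 Mbps × 1008 s = 5667.0 Mb.
With 12% container overhead: ×1.12.
6,347 Mb = 793,376,640 bytes ÷ 1,073,741,824 = 0.7389 GiB.

0.739 GiB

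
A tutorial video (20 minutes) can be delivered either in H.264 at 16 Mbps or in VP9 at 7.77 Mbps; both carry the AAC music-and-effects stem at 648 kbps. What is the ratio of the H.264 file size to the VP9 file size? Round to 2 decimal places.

20 min = 1200 s
Audio: 648 kbps = 0.648 Mbps.
H.264: 16.648 Mbps × 1200 s = 19977.6 Mb = 2.497 GB.
VP9: 8.418 Mbps × 1200 s = 10101.6 Mb = 1.263 GB.
Ratio: 2.497 / 1.263 = 1.978.

1.98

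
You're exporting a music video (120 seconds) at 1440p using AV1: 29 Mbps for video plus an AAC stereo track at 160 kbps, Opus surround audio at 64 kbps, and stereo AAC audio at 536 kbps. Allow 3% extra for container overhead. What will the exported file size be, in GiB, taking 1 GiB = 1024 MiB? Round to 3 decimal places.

0.428 GiB

Audio total: 160 + 64 + 536 = 760 kbps = 0.760 Mbps.
Total bitrate: 29 + 0.760 = 29.760 Mbps.
Stream data: 29.760 Mbps × 120 s = 3571.2 Mb.
With 3% container overhead: ×1.03.
3,678 Mb = 459,792,000 bytes ÷ 1,073,741,824 = 0.4282 GiB.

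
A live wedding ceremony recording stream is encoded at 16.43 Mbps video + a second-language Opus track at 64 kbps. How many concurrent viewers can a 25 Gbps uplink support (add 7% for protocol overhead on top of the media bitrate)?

Audio: 64 kbps = 0.064 Mbps.
Per-viewer media rate: 16.494 Mbps.
On the wire with 7% overhead: 17.649 Mbps.
25 Gbps = 25,000 Mbps; 25,000 / 17.649 = 1416.54 → 1416 viewers.

1416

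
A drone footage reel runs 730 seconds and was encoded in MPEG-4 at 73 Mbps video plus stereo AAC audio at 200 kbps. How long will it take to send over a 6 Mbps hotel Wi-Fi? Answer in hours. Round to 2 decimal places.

Audio: 200 kbps = 0.200 Mbps.
Total bitrate: 73.200 Mbps.
File: 73.200 Mbps × 730 s = 53436.0 Mb.
At 6 Mbps: 53436.0 / 6 = 8906.0 s ≈ 2.47 hours.

2.47 hours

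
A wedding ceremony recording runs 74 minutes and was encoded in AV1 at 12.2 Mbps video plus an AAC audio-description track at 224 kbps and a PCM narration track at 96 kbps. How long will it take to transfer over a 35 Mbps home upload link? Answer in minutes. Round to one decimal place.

74 min = 4440 s
Audio total: 224 + 96 = 320 kbps = 0.320 Mbps.
Total bitrate: 12.520 Mbps.
File: 12.520 Mbps × 4440 s = 55588.8 Mb.
At 35 Mbps: 55588.8 / 35 = 1588.3 s ≈ 26.5 minutes.

26.5 minutes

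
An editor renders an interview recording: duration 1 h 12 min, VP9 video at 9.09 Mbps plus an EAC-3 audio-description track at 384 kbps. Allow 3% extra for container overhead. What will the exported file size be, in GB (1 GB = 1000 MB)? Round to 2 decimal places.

5.27 GB

1 h 12 min = 72 min = 4320 s
Audio: 384 kbps = 0.384 Mbps.
Total bitrate: 9.09 + 0.384 = 9.474 Mbps.
Stream data: 9.474 Mbps × 4320 s = 40927.7 Mb.
With 3% container overhead: ×1.03.
42,156 Mb ÷ 8 = 5,269 MB → 5.269 GB.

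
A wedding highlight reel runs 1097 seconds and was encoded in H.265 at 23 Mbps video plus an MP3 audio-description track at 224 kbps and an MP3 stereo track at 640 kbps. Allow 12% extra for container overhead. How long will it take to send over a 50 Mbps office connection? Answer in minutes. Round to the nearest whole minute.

10 minutes

Audio total: 224 + 640 = 864 kbps = 0.864 Mbps.
Total bitrate: 23.864 Mbps.
File: 23.864 Mbps × 1097 s = 26178.8 Mb.
With 12% container overhead: ×1.12. → 29320.3 Mb.
At 50 Mbps: 29320.3 / 50 = 586.4 s ≈ 9.77 minutes.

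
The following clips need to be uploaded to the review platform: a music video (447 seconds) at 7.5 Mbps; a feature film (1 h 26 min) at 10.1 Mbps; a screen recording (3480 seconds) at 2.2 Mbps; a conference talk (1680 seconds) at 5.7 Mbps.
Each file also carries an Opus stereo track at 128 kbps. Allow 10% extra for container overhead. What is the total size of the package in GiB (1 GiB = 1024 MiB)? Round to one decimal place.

Audio: 128 kbps = 0.128 Mbps.
music video: 7.628 Mbps × 447 s × 1.10 = 3750.7 Mb
feature film: 10.228 Mbps × 5160 s × 1.10 = 58054.1 Mb
screen recording: 2.328 Mbps × 3480 s × 1.10 = 8911.6 Mb
conference talk: 5.828 Mbps × 1680 s × 1.10 = 10770.1 Mb
Total: 81486.5 Mb = 10185.8 MB.
= 9.486 GiB.

9.5 GiB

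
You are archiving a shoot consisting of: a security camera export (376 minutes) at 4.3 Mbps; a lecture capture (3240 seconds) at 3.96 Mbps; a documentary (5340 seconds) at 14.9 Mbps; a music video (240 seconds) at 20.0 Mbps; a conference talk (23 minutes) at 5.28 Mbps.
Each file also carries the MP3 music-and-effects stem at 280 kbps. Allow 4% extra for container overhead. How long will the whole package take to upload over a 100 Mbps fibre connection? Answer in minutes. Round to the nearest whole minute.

37 minutes

Audio: 280 kbps = 0.280 Mbps.
security camera export: 4.580 Mbps × 22560 s × 1.04 = 107457.8 Mb
lecture capture: 4.240 Mbps × 3240 s × 1.04 = 14287.1 Mb
documentary: 15.180 Mbps × 5340 s × 1.04 = 84303.6 Mb
music video: 20.280 Mbps × 240 s × 1.04 = 5061.9 Mb
conference talk: 5.560 Mbps × 1380 s × 1.04 = 7979.7 Mb
Total: 219090.1 Mb = 27386.3 MB.
At 100 Mbps: 219090.1 / 100 = 2191 s ≈ 36.5 minutes.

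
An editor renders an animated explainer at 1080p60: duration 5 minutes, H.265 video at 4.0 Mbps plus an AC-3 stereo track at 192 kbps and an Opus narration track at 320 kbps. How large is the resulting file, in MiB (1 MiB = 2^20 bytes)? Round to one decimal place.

161.4 MiB

5 min = 300 s
Audio total: 192 + 320 = 512 kbps = 0.512 Mbps.
Total bitrate: 4.0 + 0.512 = 4.512 Mbps.
Stream data: 4.512 Mbps × 300 s = 1353.6 Mb.
1,354 Mb = 169,200,000 bytes ÷ 1,048,576 = 161.4 MiB.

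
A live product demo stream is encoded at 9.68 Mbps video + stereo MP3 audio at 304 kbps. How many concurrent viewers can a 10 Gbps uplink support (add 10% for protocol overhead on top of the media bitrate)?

Audio: 304 kbps = 0.304 Mbps.
Per-viewer media rate: 9.984 Mbps.
On the wire with 10% overhead: 10.982 Mbps.
10 Gbps = 10,000 Mbps; 10,000 / 10.982 = 910.55 → 910 viewers.

910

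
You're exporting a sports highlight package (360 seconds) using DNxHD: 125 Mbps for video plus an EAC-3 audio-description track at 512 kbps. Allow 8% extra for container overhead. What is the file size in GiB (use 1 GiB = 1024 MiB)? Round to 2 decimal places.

5.68 GiB

Audio: 512 kbps = 0.512 Mbps.
Total bitrate: 125 + 0.512 = 125.512 Mbps.
Stream data: 125.512 Mbps × 360 s = 45184.3 Mb.
With 8% container overhead: ×1.08.
48,799 Mb = 6,099,883,200 bytes ÷ 1,073,741,824 = 5.681 GiB.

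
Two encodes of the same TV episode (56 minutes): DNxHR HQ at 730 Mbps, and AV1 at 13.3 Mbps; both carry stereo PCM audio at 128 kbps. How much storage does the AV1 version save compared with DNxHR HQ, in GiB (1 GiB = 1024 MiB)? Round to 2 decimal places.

280.34 GiB

56 min = 3360 s
Audio: 128 kbps = 0.128 Mbps.
DNxHR HQ: 730.128 Mbps × 3360 s = 2453230.1 Mb = 285.594 GiB.
AV1: 13.428 Mbps × 3360 s = 45118.1 Mb = 5.252 GiB.
Saving: 285.594 − 5.252 = 280.341 GiB.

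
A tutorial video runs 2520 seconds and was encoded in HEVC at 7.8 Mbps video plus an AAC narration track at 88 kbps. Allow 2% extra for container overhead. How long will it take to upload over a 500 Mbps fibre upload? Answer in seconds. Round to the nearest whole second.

Audio: 88 kbps = 0.088 Mbps.
Total bitrate: 7.888 Mbps.
File: 7.888 Mbps × 2520 s = 19877.8 Mb.
With 2% container overhead: ×1.02. → 20275.3 Mb.
At 500 Mbps: 20275.3 / 500 = 40.6 s ≈ 40.6 seconds.

41 seconds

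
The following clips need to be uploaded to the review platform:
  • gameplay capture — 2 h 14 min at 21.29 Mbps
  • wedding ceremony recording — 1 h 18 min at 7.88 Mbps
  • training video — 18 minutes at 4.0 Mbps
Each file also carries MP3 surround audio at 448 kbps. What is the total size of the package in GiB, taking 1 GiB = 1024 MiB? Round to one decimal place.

Audio: 448 kbps = 0.448 Mbps.
gameplay capture: 21.738 Mbps × 8040 s = 174773.5 Mb
wedding ceremony recording: 8.328 Mbps × 4680 s = 38975.0 Mb
training video: 4.448 Mbps × 1080 s = 4803.8 Mb
Total: 218552.4 Mb = 27319.0 MB.
= 25.44 GiB.

25.4 GiB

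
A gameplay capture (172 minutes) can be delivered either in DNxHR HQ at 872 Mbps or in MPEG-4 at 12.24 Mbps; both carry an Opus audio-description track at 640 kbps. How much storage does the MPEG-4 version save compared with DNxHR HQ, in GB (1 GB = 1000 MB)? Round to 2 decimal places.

172 min = 10320 s
Audio: 640 kbps = 0.640 Mbps.
DNxHR HQ: 872.640 Mbps × 10320 s = 9005644.8 Mb = 1125.706 GB.
MPEG-4: 12.880 Mbps × 10320 s = 132921.6 Mb = 16.615 GB.
Saving: 1125.706 − 16.615 = 1109.090 GB.

1109.09 GB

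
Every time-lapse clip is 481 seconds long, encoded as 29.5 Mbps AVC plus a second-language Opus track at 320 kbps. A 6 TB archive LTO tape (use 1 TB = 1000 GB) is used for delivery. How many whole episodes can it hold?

Audio: 320 kbps = 0.320 Mbps.
Total bitrate: 29.820 Mbps.
Per item: 29.820 Mbps × 481 s = 14,343 Mb = 1,793 MB.
Capacity: 6 TB = 48,000,000 Mb; 3346.48 items → 3346 complete.

3346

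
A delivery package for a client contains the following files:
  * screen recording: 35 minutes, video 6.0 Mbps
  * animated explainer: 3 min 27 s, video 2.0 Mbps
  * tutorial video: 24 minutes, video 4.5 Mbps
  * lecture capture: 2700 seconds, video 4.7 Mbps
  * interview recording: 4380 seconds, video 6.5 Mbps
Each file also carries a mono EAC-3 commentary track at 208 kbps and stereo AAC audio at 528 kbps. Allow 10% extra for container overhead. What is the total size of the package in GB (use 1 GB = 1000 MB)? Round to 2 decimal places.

Audio total: 208 + 528 = 736 kbps = 0.736 Mbps.
screen recording: 6.736 Mbps × 2100 s × 1.10 = 15560.2 Mb
animated explainer: 2.736 Mbps × 207 s × 1.10 = 623.0 Mb
tutorial video: 5.236 Mbps × 1440 s × 1.10 = 8293.8 Mb
lecture capture: 5.436 Mbps × 2700 s × 1.10 = 16144.9 Mb
interview recording: 7.236 Mbps × 4380 s × 1.10 = 34863.0 Mb
Total: 75484.9 Mb = 9435.6 MB.
= 9.436 GB.

9.44 GB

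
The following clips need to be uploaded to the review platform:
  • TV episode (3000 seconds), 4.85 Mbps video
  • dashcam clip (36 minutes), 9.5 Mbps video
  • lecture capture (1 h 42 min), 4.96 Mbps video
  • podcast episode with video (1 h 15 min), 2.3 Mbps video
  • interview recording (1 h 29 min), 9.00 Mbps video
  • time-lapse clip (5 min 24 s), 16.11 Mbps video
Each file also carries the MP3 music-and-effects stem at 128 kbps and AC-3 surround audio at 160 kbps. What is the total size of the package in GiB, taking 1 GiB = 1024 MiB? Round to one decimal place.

Audio total: 128 + 160 = 288 kbps = 0.288 Mbps.
TV episode: 5.138 Mbps × 3000 s = 15414.0 Mb
dashcam clip: 9.788 Mbps × 2160 s = 21142.1 Mb
lecture capture: 5.248 Mbps × 6120 s = 32117.8 Mb
podcast episode with video: 2.588 Mbps × 4500 s = 11646.0 Mb
interview recording: 9.288 Mbps × 5340 s = 49597.9 Mb
time-lapse clip: 16.398 Mbps × 324 s = 5313.0 Mb
Total: 135230.7 Mb = 16903.8 MB.
= 15.74 GiB.

15.7 GiB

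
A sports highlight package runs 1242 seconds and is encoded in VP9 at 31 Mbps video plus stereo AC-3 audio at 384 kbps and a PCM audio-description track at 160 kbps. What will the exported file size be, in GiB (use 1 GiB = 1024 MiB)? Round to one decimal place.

4.6 GiB

Audio total: 384 + 160 = 544 kbps = 0.544 Mbps.
Total bitrate: 31 + 0.544 = 31.544 Mbps.
Stream data: 31.544 Mbps × 1242 s = 39177.6 Mb.
39,178 Mb = 4,897,206,000 bytes ÷ 1,073,741,824 = 4.561 GiB.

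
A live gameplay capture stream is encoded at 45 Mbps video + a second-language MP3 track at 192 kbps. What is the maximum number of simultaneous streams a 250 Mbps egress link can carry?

Audio: 192 kbps = 0.192 Mbps.
Per-viewer media rate: 45.192 Mbps.
250 Mbps = 250.0 Mbps; 250.0 / 45.192 = 5.53 → 5 viewers.

5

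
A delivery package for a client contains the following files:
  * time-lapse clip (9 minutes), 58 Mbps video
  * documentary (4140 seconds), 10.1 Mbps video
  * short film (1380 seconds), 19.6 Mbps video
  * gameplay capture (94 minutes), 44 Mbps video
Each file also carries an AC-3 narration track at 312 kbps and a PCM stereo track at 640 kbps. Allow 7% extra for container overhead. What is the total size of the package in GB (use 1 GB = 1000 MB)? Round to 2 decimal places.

Audio total: 312 + 640 = 952 kbps = 0.952 Mbps.
time-lapse clip: 58.952 Mbps × 540 s × 1.07 = 34062.5 Mb
documentary: 11.052 Mbps × 4140 s × 1.07 = 48958.1 Mb
short film: 20.552 Mbps × 1380 s × 1.07 = 30347.1 Mb
gameplay capture: 44.952 Mbps × 5640 s × 1.07 = 271276.3 Mb
Total: 384644.0 Mb = 48080.5 MB.
= 48.08 GB.

48.08 GB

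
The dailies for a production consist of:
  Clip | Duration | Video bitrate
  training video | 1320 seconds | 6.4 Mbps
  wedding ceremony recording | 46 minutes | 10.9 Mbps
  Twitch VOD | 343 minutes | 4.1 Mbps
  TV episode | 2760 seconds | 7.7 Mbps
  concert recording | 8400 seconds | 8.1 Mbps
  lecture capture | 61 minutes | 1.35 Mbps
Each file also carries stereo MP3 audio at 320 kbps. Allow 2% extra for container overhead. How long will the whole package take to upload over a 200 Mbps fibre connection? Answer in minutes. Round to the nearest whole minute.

Audio: 320 kbps = 0.320 Mbps.
training video: 6.720 Mbps × 1320 s × 1.02 = 9047.8 Mb
wedding ceremony recording: 11.220 Mbps × 2760 s × 1.02 = 31586.5 Mb
Twitch VOD: 4.420 Mbps × 20580 s × 1.02 = 92782.9 Mb
TV episode: 8.020 Mbps × 2760 s × 1.02 = 22577.9 Mb
concert recording: 8.420 Mbps × 8400 s × 1.02 = 72142.6 Mb
lecture capture: 1.670 Mbps × 3660 s × 1.02 = 6234.4 Mb
Total: 234372.1 Mb = 29296.5 MB.
At 200 Mbps: 234372.1 / 200 = 1172 s ≈ 19.5 minutes.

20 minutes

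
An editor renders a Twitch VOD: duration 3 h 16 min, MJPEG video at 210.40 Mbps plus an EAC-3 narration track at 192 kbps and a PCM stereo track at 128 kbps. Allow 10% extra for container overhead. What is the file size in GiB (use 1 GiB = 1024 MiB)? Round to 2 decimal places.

317.33 GiB

3 h 16 min = 196 min = 11760 s
Audio total: 192 + 128 = 320 kbps = 0.320 Mbps.
Total bitrate: 210.40 + 0.320 = 210.720 Mbps.
Stream data: 210.720 Mbps × 11760 s = 2478067.2 Mb.
With 10% container overhead: ×1.10.
2,725,874 Mb = 340,734,240,000 bytes ÷ 1,073,741,824 = 317.3 GiB.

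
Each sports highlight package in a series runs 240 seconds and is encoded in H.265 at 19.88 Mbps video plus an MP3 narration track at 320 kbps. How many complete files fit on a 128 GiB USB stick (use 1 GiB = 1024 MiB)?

Audio: 320 kbps = 0.320 Mbps.
Total bitrate: 20.200 Mbps.
Per item: 20.200 Mbps × 240 s = 4,848 Mb = 606.0 MB.
Capacity: 128 GiB = 1,099,512 Mb; 226.80 items → 226 complete.

226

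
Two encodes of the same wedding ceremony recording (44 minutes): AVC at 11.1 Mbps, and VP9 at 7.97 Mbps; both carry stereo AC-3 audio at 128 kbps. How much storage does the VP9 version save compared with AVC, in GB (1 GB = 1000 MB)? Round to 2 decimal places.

44 min = 2640 s
Audio: 128 kbps = 0.128 Mbps.
AVC: 11.228 Mbps × 2640 s = 29641.9 Mb = 3.705 GB.
VP9: 8.098 Mbps × 2640 s = 21378.7 Mb = 2.672 GB.
Saving: 3.705 − 2.672 = 1.033 GB.

1.03 GB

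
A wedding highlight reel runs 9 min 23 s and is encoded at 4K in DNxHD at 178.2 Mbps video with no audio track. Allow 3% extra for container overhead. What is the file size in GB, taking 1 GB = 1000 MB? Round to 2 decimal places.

12.92 GB

9 min 23 s = 563 s
Total bitrate: 178.2 Mbps.
Stream data: 178.200 Mbps × 563 s = 100326.6 Mb.
With 3% container overhead: ×1.03.
103,336 Mb ÷ 8 = 12,917 MB → 12.92 GB.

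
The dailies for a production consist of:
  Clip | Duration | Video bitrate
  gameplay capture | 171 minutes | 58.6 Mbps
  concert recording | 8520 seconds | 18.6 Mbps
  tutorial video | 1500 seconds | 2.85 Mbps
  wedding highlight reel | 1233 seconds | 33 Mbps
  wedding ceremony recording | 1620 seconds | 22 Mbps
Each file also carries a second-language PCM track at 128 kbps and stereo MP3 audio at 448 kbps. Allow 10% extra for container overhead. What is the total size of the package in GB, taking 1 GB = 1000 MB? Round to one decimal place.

117.4 GB

Audio total: 128 + 448 = 576 kbps = 0.576 Mbps.
gameplay capture: 59.176 Mbps × 10260 s × 1.10 = 667860.3 Mb
concert recording: 19.176 Mbps × 8520 s × 1.10 = 179717.5 Mb
tutorial video: 3.426 Mbps × 1500 s × 1.10 = 5652.9 Mb
wedding highlight reel: 33.576 Mbps × 1233 s × 1.10 = 45539.1 Mb
wedding ceremony recording: 22.576 Mbps × 1620 s × 1.10 = 40230.4 Mb
Total: 939000.3 Mb = 117375.0 MB.
= 117.4 GB.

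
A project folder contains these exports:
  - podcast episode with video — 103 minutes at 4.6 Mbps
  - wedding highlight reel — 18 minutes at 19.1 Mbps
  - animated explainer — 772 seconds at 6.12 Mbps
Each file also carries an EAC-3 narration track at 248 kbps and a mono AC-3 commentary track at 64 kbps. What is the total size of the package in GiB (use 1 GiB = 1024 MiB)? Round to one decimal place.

6.6 GiB

Audio total: 248 + 64 = 312 kbps = 0.312 Mbps.
podcast episode with video: 4.912 Mbps × 6180 s = 30356.2 Mb
wedding highlight reel: 19.412 Mbps × 1080 s = 20965.0 Mb
animated explainer: 6.432 Mbps × 772 s = 4965.5 Mb
Total: 56286.6 Mb = 7035.8 MB.
= 6.553 GiB.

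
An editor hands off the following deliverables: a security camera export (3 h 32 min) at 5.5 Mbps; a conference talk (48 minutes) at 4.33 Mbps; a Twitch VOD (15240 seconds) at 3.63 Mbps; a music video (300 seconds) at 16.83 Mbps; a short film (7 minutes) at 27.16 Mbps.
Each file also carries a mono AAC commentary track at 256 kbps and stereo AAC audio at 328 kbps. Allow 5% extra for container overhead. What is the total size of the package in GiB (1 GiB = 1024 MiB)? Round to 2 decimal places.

Audio total: 256 + 328 = 584 kbps = 0.584 Mbps.
security camera export: 6.084 Mbps × 12720 s × 1.05 = 81257.9 Mb
conference talk: 4.914 Mbps × 2880 s × 1.05 = 14859.9 Mb
Twitch VOD: 4.214 Mbps × 15240 s × 1.05 = 67432.4 Mb
music video: 17.414 Mbps × 300 s × 1.05 = 5485.4 Mb
short film: 27.744 Mbps × 420 s × 1.05 = 12235.1 Mb
Total: 181270.8 Mb = 22658.8 MB.
= 21.10 GiB.

21.10 GiB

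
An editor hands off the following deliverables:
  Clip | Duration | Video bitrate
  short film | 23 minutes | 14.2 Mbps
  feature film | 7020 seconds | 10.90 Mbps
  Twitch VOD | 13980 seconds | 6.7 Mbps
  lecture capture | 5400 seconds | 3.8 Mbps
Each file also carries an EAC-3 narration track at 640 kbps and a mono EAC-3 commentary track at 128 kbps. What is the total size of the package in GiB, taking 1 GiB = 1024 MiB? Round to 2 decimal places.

26.97 GiB

Audio total: 640 + 128 = 768 kbps = 0.768 Mbps.
short film: 14.968 Mbps × 1380 s = 20655.8 Mb
feature film: 11.668 Mbps × 7020 s = 81909.4 Mb
Twitch VOD: 7.468 Mbps × 13980 s = 104402.6 Mb
lecture capture: 4.568 Mbps × 5400 s = 24667.2 Mb
Total: 231635.0 Mb = 28954.4 MB.
= 26.97 GiB.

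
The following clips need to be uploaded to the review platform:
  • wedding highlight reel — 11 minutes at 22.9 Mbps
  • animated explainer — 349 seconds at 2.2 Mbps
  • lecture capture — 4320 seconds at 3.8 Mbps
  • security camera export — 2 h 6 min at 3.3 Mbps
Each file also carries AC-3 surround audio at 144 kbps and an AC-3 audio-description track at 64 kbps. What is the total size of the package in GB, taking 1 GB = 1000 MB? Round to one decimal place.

Audio total: 144 + 64 = 208 kbps = 0.208 Mbps.
wedding highlight reel: 23.108 Mbps × 660 s = 15251.3 Mb
animated explainer: 2.408 Mbps × 349 s = 840.4 Mb
lecture capture: 4.008 Mbps × 4320 s = 17314.6 Mb
security camera export: 3.508 Mbps × 7560 s = 26520.5 Mb
Total: 59926.7 Mb = 7490.8 MB.
= 7.491 GB.

7.5 GB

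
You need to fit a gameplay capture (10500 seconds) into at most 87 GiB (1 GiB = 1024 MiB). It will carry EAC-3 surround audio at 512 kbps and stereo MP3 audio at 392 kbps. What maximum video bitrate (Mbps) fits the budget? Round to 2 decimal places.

Budget: 87 GiB = 747324.3 Mb.
Total bitrate budget: 747324.3 Mb / 10500 s = 71.174 Mbps.
Audio total: 512 + 392 = 904 kbps = 0.904 Mbps.
Video: 71.174 − 0.904 = 70.270 Mbps.

70.27 Mbps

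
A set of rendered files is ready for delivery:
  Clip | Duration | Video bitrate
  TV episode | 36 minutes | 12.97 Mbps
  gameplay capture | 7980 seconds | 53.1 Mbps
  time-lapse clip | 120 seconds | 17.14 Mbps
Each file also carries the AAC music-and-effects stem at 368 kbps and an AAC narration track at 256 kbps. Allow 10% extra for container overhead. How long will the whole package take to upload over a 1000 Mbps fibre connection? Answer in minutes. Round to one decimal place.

8.4 minutes

Audio total: 368 + 256 = 624 kbps = 0.624 Mbps.
TV episode: 13.594 Mbps × 2160 s × 1.10 = 32299.3 Mb
gameplay capture: 53.724 Mbps × 7980 s × 1.10 = 471589.3 Mb
time-lapse clip: 17.764 Mbps × 120 s × 1.10 = 2344.8 Mb
Total: 506233.5 Mb = 63279.2 MB.
At 1000 Mbps: 506233.5 / 1000 = 506 s ≈ 8.44 minutes.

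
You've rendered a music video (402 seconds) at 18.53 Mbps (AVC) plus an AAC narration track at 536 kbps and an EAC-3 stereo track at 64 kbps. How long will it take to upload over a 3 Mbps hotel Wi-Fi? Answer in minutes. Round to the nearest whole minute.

Audio total: 536 + 64 = 600 kbps = 0.600 Mbps.
Total bitrate: 19.130 Mbps.
File: 19.130 Mbps × 402 s = 7690.3 Mb.
At 3 Mbps: 7690.3 / 3 = 2563.4 s ≈ 42.7 minutes.

43 minutes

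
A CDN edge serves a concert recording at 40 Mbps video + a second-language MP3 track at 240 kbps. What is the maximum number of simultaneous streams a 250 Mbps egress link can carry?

6

Audio: 240 kbps = 0.240 Mbps.
Per-viewer media rate: 40.240 Mbps.
250 Mbps = 250.0 Mbps; 250.0 / 40.240 = 6.21 → 6 viewers.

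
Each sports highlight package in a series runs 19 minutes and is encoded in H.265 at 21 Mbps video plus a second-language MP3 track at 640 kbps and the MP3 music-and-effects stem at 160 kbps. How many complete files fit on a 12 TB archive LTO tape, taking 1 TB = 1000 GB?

19 min = 1140 s
Audio total: 640 + 160 = 800 kbps = 0.800 Mbps.
Total bitrate: 21.800 Mbps.
Per item: 21.800 Mbps × 1140 s = 24,852 Mb = 3,106 MB.
Capacity: 12 TB = 96,000,000 Mb; 3862.87 items → 3862 complete.

3862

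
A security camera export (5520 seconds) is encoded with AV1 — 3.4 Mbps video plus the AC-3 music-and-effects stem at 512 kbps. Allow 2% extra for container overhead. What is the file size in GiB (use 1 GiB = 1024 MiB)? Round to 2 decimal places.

Audio: 512 kbps = 0.512 Mbps.
Total bitrate: 3.4 + 0.512 = 3.912 Mbps.
Stream data: 3.912 Mbps × 5520 s = 21594.2 Mb.
With 2% container overhead: ×1.02.
22,026 Mb = 2,753,265,600 bytes ÷ 1,073,741,824 = 2.564 GiB.

2.56 GiB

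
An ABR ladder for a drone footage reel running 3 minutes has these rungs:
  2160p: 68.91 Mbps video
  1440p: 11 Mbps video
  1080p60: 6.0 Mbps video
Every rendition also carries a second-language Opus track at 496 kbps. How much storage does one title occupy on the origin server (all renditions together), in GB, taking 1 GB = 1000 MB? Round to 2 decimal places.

3 min = 180 s
Audio: 496 kbps = 0.496 Mbps.
Sum of rendition bitrates: (68.91+0.496) + (11+0.496) + (6.0+0.496) = 87.398 Mbps.
× 180 s = 15,732 Mb = 1,966 MB = 1.966 GB.

1.97 GB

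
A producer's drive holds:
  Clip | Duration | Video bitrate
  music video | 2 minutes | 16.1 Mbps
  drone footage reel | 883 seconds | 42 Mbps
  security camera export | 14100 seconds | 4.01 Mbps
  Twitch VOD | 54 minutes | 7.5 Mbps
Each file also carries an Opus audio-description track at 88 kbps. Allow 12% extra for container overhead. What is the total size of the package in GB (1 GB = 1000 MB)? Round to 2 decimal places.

17.01 GB

Audio: 88 kbps = 0.088 Mbps.
music video: 16.188 Mbps × 120 s × 1.12 = 2175.7 Mb
drone footage reel: 42.088 Mbps × 883 s × 1.12 = 41623.3 Mb
security camera export: 4.098 Mbps × 14100 s × 1.12 = 64715.6 Mb
Twitch VOD: 7.588 Mbps × 3240 s × 1.12 = 27535.3 Mb
Total: 136050.0 Mb = 17006.2 MB.
= 17.01 GB.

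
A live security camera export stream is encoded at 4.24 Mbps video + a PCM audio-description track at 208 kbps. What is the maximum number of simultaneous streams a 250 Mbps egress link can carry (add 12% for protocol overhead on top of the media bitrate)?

Audio: 208 kbps = 0.208 Mbps.
Per-viewer media rate: 4.448 Mbps.
On the wire with 12% overhead: 4.982 Mbps.
250 Mbps = 250.0 Mbps; 250.0 / 4.982 = 50.18 → 50 viewers.

50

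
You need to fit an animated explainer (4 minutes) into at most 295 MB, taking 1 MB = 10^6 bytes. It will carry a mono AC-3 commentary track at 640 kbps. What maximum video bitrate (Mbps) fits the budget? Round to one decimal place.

9.2 Mbps

Budget: 295 MB = 2360.0 Mb.
4 min = 240 s
Total bitrate budget: 2360.0 Mb / 240 s = 9.833 Mbps.
Audio: 640 kbps = 0.640 Mbps.
Video: 9.833 − 0.640 = 9.193 Mbps.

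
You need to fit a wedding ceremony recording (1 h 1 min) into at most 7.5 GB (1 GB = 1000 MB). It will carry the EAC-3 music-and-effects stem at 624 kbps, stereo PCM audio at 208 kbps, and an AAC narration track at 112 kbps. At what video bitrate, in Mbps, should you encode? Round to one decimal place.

Budget: 7.5 GB = 60000.0 Mb.
1 h 1 min = 61 min = 3660 s
Total bitrate budget: 60000.0 Mb / 3660 s = 16.393 Mbps.
Audio total: 624 + 208 + 112 = 944 kbps = 0.944 Mbps.
Video: 16.393 − 0.944 = 15.449 Mbps.

15.4 Mbps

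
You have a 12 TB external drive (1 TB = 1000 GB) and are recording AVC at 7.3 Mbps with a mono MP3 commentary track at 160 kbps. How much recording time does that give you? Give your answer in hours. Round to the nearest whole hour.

Audio: 160 kbps = 0.160 Mbps.
Total bitrate: 7.3 + 0.160 = 7.460 Mbps.
Capacity: 12 TB = 96,000,000 Mb.
Recording time: 96,000,000 / 7.460 = 12,868,633 s ≈ 3,575 hours.

3575 hours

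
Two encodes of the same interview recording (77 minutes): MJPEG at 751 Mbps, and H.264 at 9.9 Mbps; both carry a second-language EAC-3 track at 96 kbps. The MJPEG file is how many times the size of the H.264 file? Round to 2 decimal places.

75.14

77 min = 4620 s
Audio: 96 kbps = 0.096 Mbps.
MJPEG: 751.096 Mbps × 4620 s = 3470063.5 Mb = 403.969 GiB.
H.264: 9.996 Mbps × 4620 s = 46181.5 Mb = 5.376 GiB.
Ratio: 403.969 / 5.376 = 75.140.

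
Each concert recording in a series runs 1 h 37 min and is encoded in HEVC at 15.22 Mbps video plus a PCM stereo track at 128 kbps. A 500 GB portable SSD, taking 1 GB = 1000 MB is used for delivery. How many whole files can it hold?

44

1 h 37 min = 97 min = 5820 s
Audio: 128 kbps = 0.128 Mbps.
Total bitrate: 15.348 Mbps.
Per item: 15.348 Mbps × 5820 s = 89,325 Mb = 11,166 MB.
Capacity: 500 GB = 4,000,000 Mb; 44.78 items → 44 complete.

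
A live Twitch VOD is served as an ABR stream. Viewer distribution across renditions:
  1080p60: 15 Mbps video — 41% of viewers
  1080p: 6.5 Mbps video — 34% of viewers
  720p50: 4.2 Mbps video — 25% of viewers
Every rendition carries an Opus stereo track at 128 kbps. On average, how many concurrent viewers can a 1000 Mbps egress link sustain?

Audio: 128 kbps = 0.128 Mbps.
Average per-viewer bitrate: 0.41×15.128 + 0.34×6.628 + 0.25×4.328 = 9.538 Mbps.
1000 Mbps = 1,000 Mbps; 1,000 / 9.538 = 104.84 → 104.

104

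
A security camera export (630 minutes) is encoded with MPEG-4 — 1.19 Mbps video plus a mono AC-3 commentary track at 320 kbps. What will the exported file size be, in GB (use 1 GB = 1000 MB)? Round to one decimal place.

630 min = 37800 s
Audio: 320 kbps = 0.320 Mbps.
Total bitrate: 1.19 + 0.320 = 1.510 Mbps.
Stream data: 1.510 Mbps × 37800 s = 57078.0 Mb.
57,078 Mb ÷ 8 = 7,135 MB → 7.135 GB.

7.1 GB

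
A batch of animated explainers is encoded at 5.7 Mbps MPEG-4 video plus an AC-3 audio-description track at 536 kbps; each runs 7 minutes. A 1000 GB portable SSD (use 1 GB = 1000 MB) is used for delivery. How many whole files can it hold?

3054

7 min = 420 s
Audio: 536 kbps = 0.536 Mbps.
Total bitrate: 6.236 Mbps.
Per item: 6.236 Mbps × 420 s = 2,619 Mb = 327.4 MB.
Capacity: 1000 GB = 8,000,000 Mb; 3054.46 items → 3054 complete.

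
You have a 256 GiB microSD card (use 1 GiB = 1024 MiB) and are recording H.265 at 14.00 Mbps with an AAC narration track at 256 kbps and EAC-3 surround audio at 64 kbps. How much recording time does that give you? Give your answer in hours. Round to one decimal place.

42.7 hours

Audio total: 256 + 64 = 320 kbps = 0.320 Mbps.
Total bitrate: 14.00 + 0.320 = 14.320 Mbps.
Capacity: 256 GiB = 2,199,023 Mb.
Recording time: 2,199,023 / 14.320 = 153,563 s ≈ 42.7 hours.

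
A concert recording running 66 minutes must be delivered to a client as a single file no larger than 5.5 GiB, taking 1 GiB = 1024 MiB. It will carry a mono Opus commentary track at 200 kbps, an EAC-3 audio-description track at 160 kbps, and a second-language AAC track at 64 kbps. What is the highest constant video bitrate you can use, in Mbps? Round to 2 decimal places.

11.51 Mbps

Budget: 5.5 GiB = 47244.6 Mb.
66 min = 3960 s
Total bitrate budget: 47244.6 Mb / 3960 s = 11.930 Mbps.
Audio total: 200 + 160 + 64 = 424 kbps = 0.424 Mbps.
Video: 11.930 − 0.424 = 11.506 Mbps.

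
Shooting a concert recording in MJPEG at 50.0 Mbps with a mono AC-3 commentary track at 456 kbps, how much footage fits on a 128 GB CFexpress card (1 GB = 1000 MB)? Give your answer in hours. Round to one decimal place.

5.6 hours

Audio: 456 kbps = 0.456 Mbps.
Total bitrate: 50.0 + 0.456 = 50.456 Mbps.
Capacity: 128 GB = 1,024,000 Mb.
Recording time: 1,024,000 / 50.456 = 20,295 s ≈ 5.64 hours.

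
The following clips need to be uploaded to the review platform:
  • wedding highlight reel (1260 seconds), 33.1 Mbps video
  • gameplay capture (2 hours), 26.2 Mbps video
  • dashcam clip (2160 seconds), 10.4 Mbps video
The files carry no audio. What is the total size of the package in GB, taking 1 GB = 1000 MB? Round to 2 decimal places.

31.60 GB

wedding highlight reel: 33.100 Mbps × 1260 s = 41706.0 Mb
gameplay capture: 26.200 Mbps × 7200 s = 188640.0 Mb
dashcam clip: 10.400 Mbps × 2160 s = 22464.0 Mb
Total: 252810.0 Mb = 31601.2 MB.
= 31.60 GB.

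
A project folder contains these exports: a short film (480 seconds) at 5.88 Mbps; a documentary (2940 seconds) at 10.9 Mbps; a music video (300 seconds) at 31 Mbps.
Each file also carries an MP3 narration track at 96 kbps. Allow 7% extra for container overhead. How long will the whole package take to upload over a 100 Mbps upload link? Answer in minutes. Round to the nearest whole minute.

8 minutes

Audio: 96 kbps = 0.096 Mbps.
short film: 5.976 Mbps × 480 s × 1.07 = 3069.3 Mb
documentary: 10.996 Mbps × 2940 s × 1.07 = 34591.2 Mb
music video: 31.096 Mbps × 300 s × 1.07 = 9981.8 Mb
Total: 47642.3 Mb = 5955.3 MB.
At 100 Mbps: 47642.3 / 100 = 476 s ≈ 7.94 minutes.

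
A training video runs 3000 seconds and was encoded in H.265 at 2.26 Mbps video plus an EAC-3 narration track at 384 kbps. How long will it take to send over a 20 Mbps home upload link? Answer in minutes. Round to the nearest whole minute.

7 minutes

Audio: 384 kbps = 0.384 Mbps.
Total bitrate: 2.644 Mbps.
File: 2.644 Mbps × 3000 s = 7932.0 Mb.
At 20 Mbps: 7932.0 / 20 = 396.6 s ≈ 6.61 minutes.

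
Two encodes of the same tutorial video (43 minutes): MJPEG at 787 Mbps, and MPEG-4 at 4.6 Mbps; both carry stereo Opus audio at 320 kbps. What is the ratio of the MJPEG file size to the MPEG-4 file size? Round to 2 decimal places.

160.02

43 min = 2580 s
Audio: 320 kbps = 0.320 Mbps.
MJPEG: 787.320 Mbps × 2580 s = 2031285.6 Mb = 253.911 GB.
MPEG-4: 4.920 Mbps × 2580 s = 12693.6 Mb = 1.587 GB.
Ratio: 253.911 / 1.587 = 160.024.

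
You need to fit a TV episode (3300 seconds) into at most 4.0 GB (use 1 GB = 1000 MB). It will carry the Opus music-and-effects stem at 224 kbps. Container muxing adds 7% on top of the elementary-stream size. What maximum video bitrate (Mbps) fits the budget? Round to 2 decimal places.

Budget: 4.0 GB = 32000.0 Mb.
Stream payload after overhead: 32000.0 / 1.07 = 29906.5 Mb.
Total bitrate budget: 29906.5 Mb / 3300 s = 9.063 Mbps.
Audio: 224 kbps = 0.224 Mbps.
Video: 9.063 − 0.224 = 8.839 Mbps.

8.84 Mbps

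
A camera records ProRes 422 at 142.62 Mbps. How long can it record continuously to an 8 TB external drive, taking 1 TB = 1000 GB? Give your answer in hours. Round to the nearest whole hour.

Capacity: 8 TB = 64,000,000 Mb.
Recording time: 64,000,000 / 142.620 = 448,745 s ≈ 125 hours.

125 hours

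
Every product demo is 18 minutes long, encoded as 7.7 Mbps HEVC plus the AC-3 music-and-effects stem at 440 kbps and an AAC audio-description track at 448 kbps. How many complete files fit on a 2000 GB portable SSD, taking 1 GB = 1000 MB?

18 min = 1080 s
Audio total: 440 + 448 = 888 kbps = 0.888 Mbps.
Total bitrate: 8.588 Mbps.
Per item: 8.588 Mbps × 1080 s = 9,275 Mb = 1,159 MB.
Capacity: 2000 GB = 16,000,000 Mb; 1725.06 items → 1725 complete.

1725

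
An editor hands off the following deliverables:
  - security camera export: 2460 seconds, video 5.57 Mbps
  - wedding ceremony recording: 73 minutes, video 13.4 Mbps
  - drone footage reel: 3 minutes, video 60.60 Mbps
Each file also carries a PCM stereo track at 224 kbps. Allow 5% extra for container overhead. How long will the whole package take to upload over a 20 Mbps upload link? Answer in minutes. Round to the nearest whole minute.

74 minutes

Audio: 224 kbps = 0.224 Mbps.
security camera export: 5.794 Mbps × 2460 s × 1.05 = 14965.9 Mb
wedding ceremony recording: 13.624 Mbps × 4380 s × 1.05 = 62656.8 Mb
drone footage reel: 60.824 Mbps × 180 s × 1.05 = 11495.7 Mb
Total: 89118.4 Mb = 11139.8 MB.
At 20 Mbps: 89118.4 / 20 = 4456 s ≈ 74.3 minutes.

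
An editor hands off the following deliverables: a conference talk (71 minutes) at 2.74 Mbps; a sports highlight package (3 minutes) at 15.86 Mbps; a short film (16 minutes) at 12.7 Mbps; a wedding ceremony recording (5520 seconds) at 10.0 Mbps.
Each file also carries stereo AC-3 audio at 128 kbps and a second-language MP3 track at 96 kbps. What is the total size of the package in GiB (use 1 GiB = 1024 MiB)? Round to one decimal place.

9.8 GiB

Audio total: 128 + 96 = 224 kbps = 0.224 Mbps.
conference talk: 2.964 Mbps × 4260 s = 12626.6 Mb
sports highlight package: 16.084 Mbps × 180 s = 2895.1 Mb
short film: 12.924 Mbps × 960 s = 12407.0 Mb
wedding ceremony recording: 10.224 Mbps × 5520 s = 56436.5 Mb
Total: 84365.3 Mb = 10545.7 MB.
= 9.821 GiB.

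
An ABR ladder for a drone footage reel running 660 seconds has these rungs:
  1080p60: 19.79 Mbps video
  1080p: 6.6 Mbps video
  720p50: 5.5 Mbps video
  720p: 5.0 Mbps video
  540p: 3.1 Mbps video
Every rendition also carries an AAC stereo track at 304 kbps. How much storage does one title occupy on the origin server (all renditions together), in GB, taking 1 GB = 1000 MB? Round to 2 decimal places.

Audio: 304 kbps = 0.304 Mbps.
Sum of rendition bitrates: (19.79+0.304) + (6.6+0.304) + (5.5+0.304) + (5.0+0.304) + (3.1+0.304) = 41.510 Mbps.
× 660 s = 27,397 Mb = 3,425 MB = 3.425 GB.

3.42 GB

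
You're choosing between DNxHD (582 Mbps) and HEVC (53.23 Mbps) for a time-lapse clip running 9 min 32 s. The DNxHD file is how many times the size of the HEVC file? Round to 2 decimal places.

10.93

9 min 32 s = 572 s
DNxHD: 582.000 Mbps × 572 s = 332904.0 Mb = 41.613 GB.
HEVC: 53.230 Mbps × 572 s = 30447.6 Mb = 3.806 GB.
Ratio: 41.613 / 3.806 = 10.934.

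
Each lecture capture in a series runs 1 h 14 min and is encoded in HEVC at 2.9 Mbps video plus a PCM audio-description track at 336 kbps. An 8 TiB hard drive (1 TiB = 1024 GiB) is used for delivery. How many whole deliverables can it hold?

1 h 14 min = 74 min = 4440 s
Audio: 336 kbps = 0.336 Mbps.
Total bitrate: 3.236 Mbps.
Per item: 3.236 Mbps × 4440 s = 14,368 Mb = 1,796 MB.
Capacity: 8 TiB = 70,368,744 Mb; 4897.66 items → 4897 complete.

4897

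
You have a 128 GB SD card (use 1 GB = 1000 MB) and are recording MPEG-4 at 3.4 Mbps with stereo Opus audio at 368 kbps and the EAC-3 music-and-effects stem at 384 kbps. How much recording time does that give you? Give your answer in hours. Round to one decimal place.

Audio total: 368 + 384 = 752 kbps = 0.752 Mbps.
Total bitrate: 3.4 + 0.752 = 4.152 Mbps.
Capacity: 128 GB = 1,024,000 Mb.
Recording time: 1,024,000 / 4.152 = 246,628 s ≈ 68.5 hours.

68.5 hours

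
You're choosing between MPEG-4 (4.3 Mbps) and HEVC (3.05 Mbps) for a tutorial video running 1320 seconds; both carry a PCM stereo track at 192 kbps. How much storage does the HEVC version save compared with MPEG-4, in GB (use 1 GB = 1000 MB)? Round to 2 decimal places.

0.21 GB

Audio: 192 kbps = 0.192 Mbps.
MPEG-4: 4.492 Mbps × 1320 s = 5929.4 Mb = 0.741 GB.
HEVC: 3.242 Mbps × 1320 s = 4279.4 Mb = 0.535 GB.
Saving: 0.741 − 0.535 = 0.206 GB.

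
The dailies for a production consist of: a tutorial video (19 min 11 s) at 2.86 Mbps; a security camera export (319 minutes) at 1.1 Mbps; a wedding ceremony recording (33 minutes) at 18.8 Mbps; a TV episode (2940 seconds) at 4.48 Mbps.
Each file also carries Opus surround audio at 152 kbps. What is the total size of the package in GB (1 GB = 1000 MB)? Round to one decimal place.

9.8 GB

Audio: 152 kbps = 0.152 Mbps.
tutorial video: 3.012 Mbps × 1151 s = 3466.8 Mb
security camera export: 1.252 Mbps × 19140 s = 23963.3 Mb
wedding ceremony recording: 18.952 Mbps × 1980 s = 37525.0 Mb
TV episode: 4.632 Mbps × 2940 s = 13618.1 Mb
Total: 78573.1 Mb = 9821.6 MB.
= 9.822 GB.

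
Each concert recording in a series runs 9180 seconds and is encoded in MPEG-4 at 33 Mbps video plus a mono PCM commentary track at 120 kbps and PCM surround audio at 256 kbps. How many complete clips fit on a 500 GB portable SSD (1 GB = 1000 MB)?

Audio total: 120 + 256 = 376 kbps = 0.376 Mbps.
Total bitrate: 33.376 Mbps.
Per item: 33.376 Mbps × 9180 s = 306,392 Mb = 38,299 MB.
Capacity: 500 GB = 4,000,000 Mb; 13.06 items → 13 complete.

13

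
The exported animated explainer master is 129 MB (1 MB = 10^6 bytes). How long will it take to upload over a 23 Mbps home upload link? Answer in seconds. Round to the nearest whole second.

45 seconds

File: 129 MB = 1032.0 Mb.
At 23 Mbps: 1032.0 / 23 = 44.9 s ≈ 44.9 seconds.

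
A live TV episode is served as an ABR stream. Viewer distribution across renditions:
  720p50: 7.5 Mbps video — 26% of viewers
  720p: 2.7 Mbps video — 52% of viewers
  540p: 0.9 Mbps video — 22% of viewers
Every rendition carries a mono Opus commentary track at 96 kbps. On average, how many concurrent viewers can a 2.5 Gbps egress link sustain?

685

Audio: 96 kbps = 0.096 Mbps.
Average per-viewer bitrate: 0.26×7.596 + 0.52×2.796 + 0.22×0.996 = 3.648 Mbps.
2.5 Gbps = 2,500 Mbps; 2,500 / 3.648 = 685.31 → 685.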